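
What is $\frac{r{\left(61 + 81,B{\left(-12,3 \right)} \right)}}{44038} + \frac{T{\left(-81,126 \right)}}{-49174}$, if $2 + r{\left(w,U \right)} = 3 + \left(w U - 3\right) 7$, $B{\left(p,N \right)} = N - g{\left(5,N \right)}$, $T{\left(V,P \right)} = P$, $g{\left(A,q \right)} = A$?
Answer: $- \frac{26072545}{541381153} \approx -0.048159$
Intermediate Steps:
$B{\left(p,N \right)} = -5 + N$ ($B{\left(p,N \right)} = N - 5 = -5 + N$)
$r{\left(w,U \right)} = -20 + 7 U w$ ($r{\left(w,U \right)} = -2 + \left(3 + \left(w U - 3\right) 7\right) = -2 + \left(3 + \left(U w - 3\right) 7\right) = -2 + \left(3 + \left(-3 + U w\right) 7\right) = -2 + \left(3 + \left(-21 + 7 U w\right)\right) = -2 + \left(-18 + 7 U w\right) = -20 + 7 U w$)
$\frac{r{\left(61 + 81,B{\left(-12,3 \right)} \right)}}{44038} + \frac{T{\left(-81,126 \right)}}{-49174} = \frac{-20 + 7 \left(-5 + 3\right) \left(61 + 81\right)}{44038} + \frac{126}{-49174} = \left(-20 + 7 \left(-2\right) 142\right) \frac{1}{44038} + 126 \left(- \frac{1}{49174}\right) = \left(-20 - 1988\right) \frac{1}{44038} - \frac{63}{24587} = \left(-2008\right) \frac{1}{44038} - \frac{63}{24587} = - \frac{1004}{22019} - \frac{63}{24587} = - \frac{26072545}{541381153}$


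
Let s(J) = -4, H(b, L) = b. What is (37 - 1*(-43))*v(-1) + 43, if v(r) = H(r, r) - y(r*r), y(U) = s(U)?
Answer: 283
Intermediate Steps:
y(U) = -4
v(r) = 4 + r (v(r) = r - 1*(-4) = r + 4 = 4 + r)
(37 - 1*(-43))*v(-1) + 43 = (37 - 1*(-43))*(4 - 1) + 43 = (37 + 43)*3 + 43 = 80*3 + 43 = 240 + 43 = 283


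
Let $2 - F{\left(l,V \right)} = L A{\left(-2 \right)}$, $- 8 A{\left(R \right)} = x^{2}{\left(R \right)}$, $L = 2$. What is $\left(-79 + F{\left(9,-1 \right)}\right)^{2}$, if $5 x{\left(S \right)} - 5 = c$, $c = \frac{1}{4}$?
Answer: $\frac{15069772081}{2560000} \approx 5886.6$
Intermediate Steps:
$c = \frac{1}{4} \approx 0.25$
$x{\left(S \right)} = \frac{21}{20}$ ($x{\left(S \right)} = 1 + \frac{1}{5} \cdot \frac{1}{4} = 1 + \frac{1}{20} = \frac{21}{20}$)
$A{\left(R \right)} = - \frac{441}{3200}$ ($A{\left(R \right)} = - \frac{\left(\frac{21}{20}\right)^{2}}{8} = \left(- \frac{1}{8}\right) \frac{441}{400} = - \frac{441}{3200}$)
$F{\left(l,V \right)} = \frac{3641}{1600}$ ($F{\left(l,V \right)} = 2 - 2 \left(- \frac{441}{3200}\right) = 2 - - \frac{441}{1600} = 2 + \frac{441}{1600} = \frac{3641}{1600}$)
$\left(-79 + F{\left(9,-1 \right)}\right)^{2} = \left(-79 + \frac{3641}{1600}\right)^{2} = \left(- \frac{122759}{1600}\right)^{2} = \frac{15069772081}{2560000}$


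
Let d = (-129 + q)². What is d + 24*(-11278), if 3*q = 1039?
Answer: -2010944/9 ≈ -2.2344e+5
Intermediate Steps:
q = 1039/3 (q = (⅓)*1039 = 1039/3 ≈ 346.33)
d = 425104/9 (d = (-129 + 1039/3)² = (652/3)² = 425104/9 ≈ 47234.)
d + 24*(-11278) = 425104/9 + 24*(-11278) = 425104/9 - 270672 = -2010944/9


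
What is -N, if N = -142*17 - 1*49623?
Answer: 52037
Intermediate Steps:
N = -52037 (N = -2414 - 49623 = -52037)
-N = -1*(-52037) = 52037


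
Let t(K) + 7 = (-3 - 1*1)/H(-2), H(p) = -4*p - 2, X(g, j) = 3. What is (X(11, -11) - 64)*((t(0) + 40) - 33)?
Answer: 122/3 ≈ 40.667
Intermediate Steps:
H(p) = -2 - 4*p
t(K) = -23/3 (t(K) = -7 + (-3 - 1*1)/(-2 - 4*(-2)) = -7 + (-3 - 1)/(-2 + 8) = -7 - 4/6 = -7 - 4*⅙ = -7 - ⅔ = -23/3)
(X(11, -11) - 64)*((t(0) + 40) - 33) = (3 - 64)*((-23/3 + 40) - 33) = -61*(97/3 - 33) = -61*(-⅔) = 122/3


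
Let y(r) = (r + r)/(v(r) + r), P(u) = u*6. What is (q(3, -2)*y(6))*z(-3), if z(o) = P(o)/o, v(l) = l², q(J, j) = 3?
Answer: 36/7 ≈ 5.1429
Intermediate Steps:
P(u) = 6*u
z(o) = 6 (z(o) = (6*o)/o = 6)
y(r) = 2*r/(r + r²) (y(r) = (r + r)/(r² + r) = (2*r)/(r + r²) = 2*r/(r + r²))
(q(3, -2)*y(6))*z(-3) = (3*(2/(1 + 6)))*6 = (3*(2/7))*6 = (6/7)*6 = 36/7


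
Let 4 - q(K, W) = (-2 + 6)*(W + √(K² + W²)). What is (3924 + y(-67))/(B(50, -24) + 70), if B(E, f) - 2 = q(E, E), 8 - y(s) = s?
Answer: 123969/16156 - 99975*√2/8078 ≈ -9.8293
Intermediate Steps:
q(K, W) = 4 - 4*W - 4*√(K² + W²) (q(K, W) = 4 - (-2 + 6)*(W + √(K² + W²)) = 4 - 4*(W + √(K² + W²)) = 4 - (4*W + 4*√(K² + W²)) = 4 + (-4*W - 4*√(K² + W²)) = 4 - 4*W - 4*√(K² + W²))
y(s) = 8 - s
B(E, f) = 6 - 4*E - 4*√2*√(E²) (B(E, f) = 2 + (4 - 4*E - 4*√(E² + E²)) = 2 + (4 - 4*E - 4*√2*√(E²)) = 6 - 4*E - 4*√2*√(E²))
(3924 + y(-67))/(B(50, -24) + 70) = (3924 + (8 - 1*(-67)))/((6 - 4*50 - 4*√2*√(50²)) + 70) = (3924 + (8 + 67))/((6 - 200 - 4*√2*√2500) + 70) = (3924 + 75)/((6 - 200 - 4*√2*50) + 70) = 3999/((6 - 200 - 200*√2) + 70) = 3999/((-194 - 200*√2) + 70) = 3999/(-124 - 200*√2)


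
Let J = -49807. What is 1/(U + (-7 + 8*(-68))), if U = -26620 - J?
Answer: 1/22636 ≈ 4.4177e-5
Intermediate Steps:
U = 23187 (U = -26620 - 1*(-49807) = -26620 + 49807 = 23187)
1/(U + (-7 + 8*(-68))) = 1/(23187 + (-7 + 8*(-68))) = 1/(23187 + (-7 - 544)) = 1/(23187 - 551) = 1/22636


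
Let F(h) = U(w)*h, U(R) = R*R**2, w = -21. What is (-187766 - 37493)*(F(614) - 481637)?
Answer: 1389372958769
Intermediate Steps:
U(R) = R**3
F(h) = -9261*h (F(h) = (-21)**3*h = -9261*h)
(-187766 - 37493)*(F(614) - 481637) = (-187766 - 37493)*(-9261*614 - 481637) = -225259*(-5686254 - 481637) = -225259*(-6167891) = 1389372958769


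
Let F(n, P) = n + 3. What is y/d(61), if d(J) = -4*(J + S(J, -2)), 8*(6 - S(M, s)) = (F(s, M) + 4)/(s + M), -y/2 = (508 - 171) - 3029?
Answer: -635312/31619 ≈ -20.093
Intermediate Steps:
F(n, P) = 3 + n
y = 5384 (y = -2*((508 - 171) - 3029) = -2*(337 - 3029) = -2*(-2692) = 5384)
S(M, s) = 6 - (7 + s)/(8*(M + s)) (S(M, s) = 6 - ((3 + s) + 4)/(8*(s + M)) = 6 - (7 + s)/(8*(M + s)))
d(J) = -4*J - (-101 + 48*J)/(2*(-2 + J)) (d(J) = -4*(J + (-7 + 47*(-2) + 48*J)/(8*(J - 2))) = -4*(J + (-7 - 94 + 48*J)/(8*(-2 + J))) = -4*(J + (-101 + 48*J)/(8*(-2 + J))) = -4*J - (-101 + 48*J)/(2*(-2 + J)))
y/d(61) = 5384/(((101 - 32*61 - 8*61**2)/(2*(-2 + 61)))) = 5384/(((1/2)*(101 - 1952 - 8*3721)/59)) = 5384/(((1/2)*(1/59)*(101 - 1952 - 29768))) = 5384/(((1/2)*(1/59)*(-31619))) = 5384/(-31619/118) = 5384*(-118/31619) = -635312/31619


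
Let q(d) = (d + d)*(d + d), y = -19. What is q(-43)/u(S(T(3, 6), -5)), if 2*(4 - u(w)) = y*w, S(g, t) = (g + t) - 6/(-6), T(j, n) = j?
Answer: -14792/11 ≈ -1344.7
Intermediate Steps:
q(d) = 4*d² (q(d) = (2*d)*(2*d) = 4*d²)
S(g, t) = 1 + g + t (S(g, t) = (g + t) - 6*(-⅙) = (g + t) + 1 = 1 + g + t)
u(w) = 4 + 19*w/2 (u(w) = 4 - (-19)*w/2 = 4 + 19*w/2)
q(-43)/u(S(T(3, 6), -5)) = (4*(-43)²)/(4 + 19*(1 + 3 - 5)/2) = (4*1849)/(4 + (19/2)*(-1)) = 7396/(4 - 19/2) = 7396/(-11/2) = 7396*(-2/11) = -14792/11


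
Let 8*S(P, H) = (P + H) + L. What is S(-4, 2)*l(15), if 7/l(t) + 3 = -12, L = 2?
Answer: 0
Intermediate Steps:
l(t) = -7/15 (l(t) = 7/(-3 - 12) = 7/(-15) = 7*(-1/15) = -7/15)
S(P, H) = ¼ + H/8 + P/8 (S(P, H) = ((P + H) + 2)/8 = ((H + P) + 2)/8 = (2 + H + P)/8 = ¼ + H/8 + P/8)
S(-4, 2)*l(15) = (¼ + (⅛)*2 + (⅛)*(-4))*(-7/15) = (¼ + ¼ - ½)*(-7/15) = 0*(-7/15) = 0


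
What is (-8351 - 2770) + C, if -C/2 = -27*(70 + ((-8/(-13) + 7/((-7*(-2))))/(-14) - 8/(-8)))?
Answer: -1327017/182 ≈ -7291.3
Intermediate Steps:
C = 697005/182 (C = -(-54)*(70 + ((-8/(-13) + 7/((-7*(-2))))/(-14) - 8/(-8))) = -(-54)*(70 + ((-8*(-1/13) + 7/14)*(-1/14) - 8*(-⅛))) = -(-54)*(70 + ((8/13 + 7*(1/14))*(-1/14) + 1)) = -(-54)*(70 + ((8/13 + ½)*(-1/14) + 1)) = -(-54)*(70 + ((29/26)*(-1/14) + 1)) = -(-54)*(70 + (-29/364 + 1)) = -(-54)*(70 + 335/364) = -(-54)*25815/364 = -2*(-697005/364) = 697005/182 ≈ 3829.7)
(-8351 - 2770) + C = (-8351 - 2770) + 697005/182 = -11121 + 697005/182 = -1327017/182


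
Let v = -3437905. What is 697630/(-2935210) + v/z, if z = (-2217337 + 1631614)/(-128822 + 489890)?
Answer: 121450902643609897/57307333561 ≈ 2.1193e+6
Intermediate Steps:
z = -195241/120356 (z = -585723/361068 = -585723*1/361068 = -195241/120356 ≈ -1.6222)
697630/(-2935210) + v/z = 697630/(-2935210) - 3437905/(-195241/120356) = 697630*(-1/2935210) - 3437905*(-120356/195241) = -69763/293521 + 413772494180/195241 = 121450902643609897/57307333561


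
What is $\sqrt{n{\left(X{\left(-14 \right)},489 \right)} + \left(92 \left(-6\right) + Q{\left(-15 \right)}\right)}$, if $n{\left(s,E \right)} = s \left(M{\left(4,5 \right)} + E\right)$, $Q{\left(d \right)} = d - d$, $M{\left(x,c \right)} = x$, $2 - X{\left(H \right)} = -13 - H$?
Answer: $i \sqrt{59} \approx 7.6811 i$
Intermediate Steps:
$X{\left(H \right)} = 15 + H$ ($X{\left(H \right)} = 2 - \left(-13 - H\right) = 2 + \left(13 + H\right) = 15 + H$)
$Q{\left(d \right)} = 0$
$n{\left(s,E \right)} = s \left(4 + E\right)$
$\sqrt{n{\left(X{\left(-14 \right)},489 \right)} + \left(92 \left(-6\right) + Q{\left(-15 \right)}\right)} = \sqrt{\left(15 - 14\right) \left(4 + 489\right) + \left(92 \left(-6\right) + 0\right)} = \sqrt{1 \cdot 493 + \left(-552 + 0\right)} = \sqrt{493 - 552} = \sqrt{-59} = i \sqrt{59}$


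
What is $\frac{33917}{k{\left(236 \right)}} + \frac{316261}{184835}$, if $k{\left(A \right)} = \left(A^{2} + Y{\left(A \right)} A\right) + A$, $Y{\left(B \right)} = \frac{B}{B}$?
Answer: $\frac{3433256649}{1483116040} \approx 2.3149$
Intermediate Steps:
$Y{\left(B \right)} = 1$
$k{\left(A \right)} = A^{2} + 2 A$ ($k{\left(A \right)} = \left(A^{2} + 1 A\right) + A = \left(A^{2} + A\right) + A = \left(A + A^{2}\right) + A = A^{2} + 2 A$)
$\frac{33917}{k{\left(236 \right)}} + \frac{316261}{184835} = \frac{33917}{236 \left(2 + 236\right)} + \frac{316261}{184835} = \frac{33917}{236 \cdot 238} + 316261 \cdot \frac{1}{184835} = \frac{33917}{56168} + \frac{316261}{184835} = \frac{3433256649}{1483116040}$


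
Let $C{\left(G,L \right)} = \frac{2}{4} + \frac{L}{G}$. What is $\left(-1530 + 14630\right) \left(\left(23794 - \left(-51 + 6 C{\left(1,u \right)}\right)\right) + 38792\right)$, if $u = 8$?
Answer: $819876600$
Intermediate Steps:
$C{\left(G,L \right)} = \frac{1}{2} + \frac{L}{G}$ ($C{\left(G,L \right)} = 2 \cdot \frac{1}{4} + \frac{L}{G} = \frac{1}{2} + \frac{L}{G}$)
$\left(-1530 + 14630\right) \left(\left(23794 - \left(-51 + 6 C{\left(1,u \right)}\right)\right) + 38792\right) = \left(-1530 + 14630\right) \left(\left(23794 + \left(- 6 \frac{8 + \frac{1}{2} \cdot 1}{1} + 51\right)\right) + 38792\right) = 13100 \left(\left(23794 + \left(- 6 \cdot 1 \left(8 + \frac{1}{2}\right) + 51\right)\right) + 38792\right) = 13100 \left(\left(23794 + \left(- 6 \cdot 1 \cdot \frac{17}{2} + 51\right)\right) + 38792\right) = 13100 \left(\left(23794 + \left(\left(-6\right) \frac{17}{2} + 51\right)\right) + 38792\right) = 13100 \left(\left(23794 + \left(-51 + 51\right)\right) + 38792\right) = 13100 \left(\left(23794 + 0\right) + 38792\right) = 13100 \left(23794 + 38792\right) = 13100 \cdot 62586 = 819876600$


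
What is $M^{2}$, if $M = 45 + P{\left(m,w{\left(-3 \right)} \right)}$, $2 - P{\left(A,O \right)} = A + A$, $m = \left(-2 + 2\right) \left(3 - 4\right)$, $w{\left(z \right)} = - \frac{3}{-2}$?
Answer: $2209$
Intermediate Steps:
$w{\left(z \right)} = \frac{3}{2}$ ($w{\left(z \right)} = \left(-3\right) \left(- \frac{1}{2}\right) = \frac{3}{2}$)
$m = 0$ ($m = 0 \left(-1\right) = 0$)
$P{\left(A,O \right)} = 2 - 2 A$ ($P{\left(A,O \right)} = 2 - \left(A + A\right) = 2 - 2 A$)
$M = 47$ ($M = 45 + \left(2 - 0\right) = 45 + \left(2 + 0\right) = 45 + 2 = 47$)
$M^{2} = 47^{2} = 2209$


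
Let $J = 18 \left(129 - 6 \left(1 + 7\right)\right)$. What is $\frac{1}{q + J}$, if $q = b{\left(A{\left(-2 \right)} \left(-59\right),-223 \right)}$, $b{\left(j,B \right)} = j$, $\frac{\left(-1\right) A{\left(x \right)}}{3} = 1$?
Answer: $\frac{1}{1635} \approx 0.00061162$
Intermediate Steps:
$A{\left(x \right)} = -3$ ($A{\left(x \right)} = \left(-3\right) 1 = -3$)
$J = 1458$ ($J = 18 \left(129 - 48\right) = 18 \cdot 81 = 1458$)
$q = 177$ ($q = \left(-3\right) \left(-59\right) = 177$)
$\frac{1}{q + J} = \frac{1}{177 + 1458} = \frac{1}{1635}$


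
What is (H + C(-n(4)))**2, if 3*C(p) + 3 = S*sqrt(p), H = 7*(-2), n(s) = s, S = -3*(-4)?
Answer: 161 - 240*I ≈ 161.0 - 240.0*I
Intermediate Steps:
S = 12
H = -14
C(p) = -1 + 4*sqrt(p) (C(p) = -1 + (12*sqrt(p))/3 = -1 + 4*sqrt(p))
(H + C(-n(4)))**2 = (-14 + (-1 + 4*sqrt(-1*4)))**2 = (-14 + (-1 + 4*sqrt(-4)))**2 = (-14 + (-1 + 4*(2*I)))**2 = (-14 + (-1 + 8*I))**2 = (-15 + 8*I)**2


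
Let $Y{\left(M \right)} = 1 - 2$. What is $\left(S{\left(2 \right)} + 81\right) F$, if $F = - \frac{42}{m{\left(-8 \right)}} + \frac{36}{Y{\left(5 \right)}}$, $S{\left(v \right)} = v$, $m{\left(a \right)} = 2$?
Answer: $-4731$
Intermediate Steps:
$Y{\left(M \right)} = -1$
$F = -57$ ($F = - \frac{42}{2} + \frac{36}{-1} = \left(-42\right) \frac{1}{2} + 36 \left(-1\right) = -21 - 36 = -57$)
$\left(S{\left(2 \right)} + 81\right) F = \left(2 + 81\right) \left(-57\right) = 83 \left(-57\right) = -4731$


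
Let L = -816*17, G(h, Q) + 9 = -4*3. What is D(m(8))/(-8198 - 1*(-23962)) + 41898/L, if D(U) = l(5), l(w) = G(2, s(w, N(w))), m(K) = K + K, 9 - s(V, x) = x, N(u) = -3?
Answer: -3933163/1301656 ≈ -3.0217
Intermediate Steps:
s(V, x) = 9 - x
m(K) = 2*K
G(h, Q) = -21 (G(h, Q) = -9 - 4*3 = -9 - 12 = -21)
l(w) = -21
D(U) = -21
L = -13872
D(m(8))/(-8198 - 1*(-23962)) + 41898/L = -21/(-8198 - 1*(-23962)) + 41898/(-13872) = -21/(-8198 + 23962) + 41898*(-1/13872) = -21/15764 - 6983/2312 = -21*1/15764 - 6983/2312 = -3/2252 - 6983/2312 = -3933163/1301656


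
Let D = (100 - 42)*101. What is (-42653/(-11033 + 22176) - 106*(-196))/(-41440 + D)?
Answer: -231464315/396490226 ≈ -0.58378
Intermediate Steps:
D = 5858 (D = 58*101 = 5858)
(-42653/(-11033 + 22176) - 106*(-196))/(-41440 + D) = (-42653/(-11033 + 22176) - 106*(-196))/(-41440 + 5858) = (-42653/11143 + 20776)/(-35582) = (-42653*1/11143 + 20776)*(-1/35582) = (-42653/11143 + 20776)*(-1/35582) = (231464315/11143)*(-1/35582) = -231464315/396490226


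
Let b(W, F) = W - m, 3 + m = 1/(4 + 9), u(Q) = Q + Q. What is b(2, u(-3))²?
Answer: 4096/169 ≈ 24.237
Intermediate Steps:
u(Q) = 2*Q
m = -38/13 (m = -3 + 1/(4 + 9) = -3 + 1/13 = -38/13 ≈ -2.9231)
b(W, F) = 38/13 + W (b(W, F) = W - 1*(-38/13) = W + 38/13 = 38/13 + W)
b(2, u(-3))² = (38/13 + 2)² = (64/13)² = 4096/169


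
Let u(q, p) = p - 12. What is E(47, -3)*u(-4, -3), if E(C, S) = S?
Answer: 45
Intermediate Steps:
u(q, p) = -12 + p
E(47, -3)*u(-4, -3) = -3*(-12 - 3) = -3*(-15) = 45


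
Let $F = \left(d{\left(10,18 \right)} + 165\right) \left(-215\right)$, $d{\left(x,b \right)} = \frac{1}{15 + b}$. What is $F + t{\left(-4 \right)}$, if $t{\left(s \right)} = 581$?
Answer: $- \frac{1151717}{33} \approx -34901.0$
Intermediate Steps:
$F = - \frac{1170890}{33}$ ($F = \left(\frac{1}{15 + 18} + 165\right) \left(-215\right) = \left(\frac{1}{33} + 165\right) \left(-215\right) = \frac{5446}{33} \left(-215\right) = - \frac{1170890}{33} \approx -35482.0$)
$F + t{\left(-4 \right)} = - \frac{1170890}{33} + 581 = - \frac{1151717}{33}$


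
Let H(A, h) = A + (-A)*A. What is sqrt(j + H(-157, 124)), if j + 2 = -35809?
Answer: I*sqrt(60617) ≈ 246.21*I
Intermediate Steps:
H(A, h) = A - A**2
j = -35811 (j = -2 - 35809 = -35811)
sqrt(j + H(-157, 124)) = sqrt(-35811 - 157*(1 - 1*(-157))) = sqrt(-35811 - 157*(1 + 157)) = sqrt(-35811 - 157*158) = sqrt(-35811 - 24806) = sqrt(-60617) = I*sqrt(60617)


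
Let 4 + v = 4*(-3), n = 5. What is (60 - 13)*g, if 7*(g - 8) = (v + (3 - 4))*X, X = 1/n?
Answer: 12361/35 ≈ 353.17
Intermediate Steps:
v = -16 (v = -4 + 4*(-3) = -4 - 12 = -16)
X = 1/5 ≈ 0.20000
g = 263/35 (g = 8 + ((-16 + (3 - 4))*(1/5))/7 = 8 + ((-16 - 1)*(1/5))/7 = 8 + (-17*1/5)/7 = 8 + (1/7)*(-17/5) = 8 - 17/35 = 263/35 ≈ 7.5143)
(60 - 13)*g = (60 - 13)*(263/35) = 47*(263/35) = 12361/35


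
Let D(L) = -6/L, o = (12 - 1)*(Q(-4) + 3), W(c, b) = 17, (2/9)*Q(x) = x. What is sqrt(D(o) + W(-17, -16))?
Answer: sqrt(51535)/55 ≈ 4.1275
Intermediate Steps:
Q(x) = 9*x/2
o = -165 (o = (12 - 1)*((9/2)*(-4) + 3) = 11*(-18 + 3) = 11*(-15) = -165)
sqrt(D(o) + W(-17, -16)) = sqrt(-6/(-165) + 17) = sqrt(-6*(-1/165) + 17) = sqrt(2/55 + 17) = sqrt(937/55) = sqrt(51535)/55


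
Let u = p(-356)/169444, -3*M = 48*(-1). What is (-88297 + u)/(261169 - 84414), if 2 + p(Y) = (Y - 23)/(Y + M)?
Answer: -5086874935421/10183025234800 ≈ -0.49954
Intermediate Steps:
M = 16 (M = -16*(-1) = -1/3*(-48) = 16)
p(Y) = -2 + (-23 + Y)/(16 + Y) (p(Y) = -2 + (Y - 23)/(Y + 16) = -2 + (-23 + Y)/(16 + Y))
u = -301/57610960 (u = ((-55 - 1*(-356))/(16 - 356))/169444 = ((-55 + 356)/(-340))*(1/169444) = -1/340*301*(1/169444) = -301/340*1/169444 = -301/57610960 ≈ -5.2247e-6)
(-88297 + u)/(261169 - 84414) = (-88297 - 301/57610960)/(261169 - 84414) = -5086874935421/57610960/176755 = -5086874935421/57610960*1/176755 = -5086874935421/10183025234800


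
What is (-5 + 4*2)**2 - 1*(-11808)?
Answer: 11817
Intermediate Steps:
(-5 + 4*2)**2 - 1*(-11808) = (-5 + 8)**2 + 11808 = 3**2 + 11808 = 9 + 11808 = 11817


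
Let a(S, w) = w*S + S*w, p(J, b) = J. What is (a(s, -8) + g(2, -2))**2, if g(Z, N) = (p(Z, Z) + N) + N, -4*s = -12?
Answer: 2500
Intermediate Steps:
s = 3 (s = -1/4*(-12) = 3)
a(S, w) = 2*S*w (a(S, w) = S*w + S*w = 2*S*w)
g(Z, N) = Z + 2*N (g(Z, N) = (Z + N) + N = (N + Z) + N = Z + 2*N)
(a(s, -8) + g(2, -2))**2 = (2*3*(-8) + (2 + 2*(-2)))**2 = (-48 + (2 - 4))**2 = (-48 - 2)**2 = (-50)**2 = 2500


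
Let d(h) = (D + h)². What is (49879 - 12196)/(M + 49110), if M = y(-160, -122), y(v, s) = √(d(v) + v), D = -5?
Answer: 370122426/482353007 - 37683*√27065/2411765035 ≈ 0.76476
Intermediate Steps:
d(h) = (-5 + h)²
y(v, s) = √(v + (-5 + v)²) (y(v, s) = √((-5 + v)² + v) = √(v + (-5 + v)²))
M = √27065 (M = √(-160 + (-5 - 160)²) = √(-160 + (-165)²) = √(-160 + 27225) = √27065 ≈ 164.51)
(49879 - 12196)/(M + 49110) = (49879 - 12196)/(√27065 + 49110) = 37683/(49110 + √27065)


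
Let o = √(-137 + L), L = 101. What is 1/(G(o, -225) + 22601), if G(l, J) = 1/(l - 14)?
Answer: 582602/13167352645 + 2*I/39502057935 ≈ 4.4246e-5 + 5.063e-11*I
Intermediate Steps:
o = 6*I (o = √(-137 + 101) = √(-36) = 6*I ≈ 6.0*I)
G(l, J) = 1/(-14 + l)
1/(G(o, -225) + 22601) = 1/(1/(-14 + 6*I) + 22601) = 1/((-14 - 6*I)/232 + 22601) = 1/(22601 + (-14 - 6*I)/232)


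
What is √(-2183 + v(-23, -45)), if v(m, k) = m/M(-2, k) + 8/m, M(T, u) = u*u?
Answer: I*√2338868942/1035 ≈ 46.726*I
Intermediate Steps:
M(T, u) = u²
v(m, k) = 8/m + m/k² (v(m, k) = m/(k²) + 8/m = m/k² + 8/m = 8/m + m/k²)
√(-2183 + v(-23, -45)) = √(-2183 + (8/(-23) - 23/(-45)²)) = √(-2183 + (8*(-1/23) - 23*1/2025)) = √(-2183 + (-8/23 - 23/2025)) = √(-2183 - 16729/46575) = √(-101689954/46575) = I*√2338868942/1035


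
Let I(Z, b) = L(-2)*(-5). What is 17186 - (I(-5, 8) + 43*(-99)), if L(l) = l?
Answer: 21433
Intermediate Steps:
I(Z, b) = 10 (I(Z, b) = -2*(-5) = 10)
17186 - (I(-5, 8) + 43*(-99)) = 17186 - (10 + 43*(-99)) = 17186 - (10 - 4257) = 17186 - 1*(-4247) = 17186 + 4247 = 21433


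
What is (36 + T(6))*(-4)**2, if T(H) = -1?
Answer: 560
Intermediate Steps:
(36 + T(6))*(-4)**2 = (36 - 1)*(-4)**2 = 35*16 = 560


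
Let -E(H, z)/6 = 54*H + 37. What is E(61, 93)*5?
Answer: -99930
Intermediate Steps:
E(H, z) = -222 - 324*H (E(H, z) = -6*(54*H + 37) = -6*(37 + 54*H) = -222 - 324*H)
E(61, 93)*5 = (-222 - 324*61)*5 = (-222 - 19764)*5 = -19986*5 = -99930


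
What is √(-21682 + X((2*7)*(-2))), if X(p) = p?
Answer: I*√21710 ≈ 147.34*I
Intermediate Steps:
√(-21682 + X((2*7)*(-2))) = √(-21682 + (2*7)*(-2)) = √(-21682 + 14*(-2)) = √(-21682 - 28) = √(-21710) = I*√21710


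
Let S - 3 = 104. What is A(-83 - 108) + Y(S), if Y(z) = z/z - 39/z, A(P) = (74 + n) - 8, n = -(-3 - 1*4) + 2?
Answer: 8093/107 ≈ 75.635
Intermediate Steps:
S = 107 (S = 3 + 104 = 107)
n = 9 (n = -(-3 - 4) + 2 = -1*(-7) + 2 = 7 + 2 = 9)
A(P) = 75 (A(P) = (74 + 9) - 8 = 83 - 8 = 75)
Y(z) = 1 - 39/z
A(-83 - 108) + Y(S) = 75 + (-39 + 107)/107 = 75 + (1/107)*68 = 75 + 68/107 = 8093/107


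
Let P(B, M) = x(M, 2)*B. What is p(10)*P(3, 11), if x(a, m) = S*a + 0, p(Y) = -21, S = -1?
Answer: 693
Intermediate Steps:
x(a, m) = -a (x(a, m) = -a + 0 = -a)
P(B, M) = -B*M (P(B, M) = (-M)*B = -B*M)
p(10)*P(3, 11) = -(-21)*3*11 = -21*(-33) = 693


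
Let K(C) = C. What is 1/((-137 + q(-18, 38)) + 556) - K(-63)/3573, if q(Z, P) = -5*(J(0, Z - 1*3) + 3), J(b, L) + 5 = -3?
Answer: 3505/176268 ≈ 0.019884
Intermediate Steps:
J(b, L) = -8 (J(b, L) = -5 - 3 = -8)
q(Z, P) = 25 (q(Z, P) = -5*(-8 + 3) = -5*(-5) = 25)
1/((-137 + q(-18, 38)) + 556) - K(-63)/3573 = 1/((-137 + 25) + 556) - (-63)/3573 = 1/(-112 + 556) - (-63)/3573 = 1/444 - 1*(-7/397) = 1/444 + 7/397 = 3505/176268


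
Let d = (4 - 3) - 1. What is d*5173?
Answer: 0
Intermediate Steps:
d = 0 (d = 1 - 1 = 0)
d*5173 = 0*5173 = 0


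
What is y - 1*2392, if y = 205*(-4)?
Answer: -3212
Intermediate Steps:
y = -820
y - 1*2392 = -820 - 1*2392 = -820 - 2392 = -3212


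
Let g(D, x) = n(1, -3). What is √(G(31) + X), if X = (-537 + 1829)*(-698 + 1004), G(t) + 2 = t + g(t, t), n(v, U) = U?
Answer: √395378 ≈ 628.79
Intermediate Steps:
g(D, x) = -3
G(t) = -5 + t (G(t) = -2 + (t - 3) = -2 + (-3 + t) = -5 + t)
X = 395352 (X = 1292*306 = 395352)
√(G(31) + X) = √((-5 + 31) + 395352) = √(26 + 395352) = √395378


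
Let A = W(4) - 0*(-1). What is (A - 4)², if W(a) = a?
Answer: 0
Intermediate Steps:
A = 4 (A = 4 - 0*(-1) = 4 - 1*0 = 4 + 0 = 4)
(A - 4)² = (4 - 4)² = 0² = 0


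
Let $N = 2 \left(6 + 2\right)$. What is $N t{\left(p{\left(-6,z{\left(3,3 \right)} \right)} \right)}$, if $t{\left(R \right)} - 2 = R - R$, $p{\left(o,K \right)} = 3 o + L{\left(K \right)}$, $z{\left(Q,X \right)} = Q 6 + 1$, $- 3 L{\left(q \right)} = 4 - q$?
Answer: $32$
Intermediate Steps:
$L{\left(q \right)} = - \frac{4}{3} + \frac{q}{3}$ ($L{\left(q \right)} = - \frac{4 - q}{3} = - \frac{4}{3} + \frac{q}{3}$)
$z{\left(Q,X \right)} = 1 + 6 Q$ ($z{\left(Q,X \right)} = 6 Q + 1 = 1 + 6 Q$)
$p{\left(o,K \right)} = - \frac{4}{3} + 3 o + \frac{K}{3}$ ($p{\left(o,K \right)} = 3 o + \left(- \frac{4}{3} + \frac{K}{3}\right) = - \frac{4}{3} + 3 o + \frac{K}{3}$)
$t{\left(R \right)} = 2$ ($t{\left(R \right)} = 2 + \left(R - R\right) = 2 + 0 = 2$)
$N = 16$ ($N = 2 \cdot 8 = 16$)
$N t{\left(p{\left(-6,z{\left(3,3 \right)} \right)} \right)} = 16 \cdot 2 = 32$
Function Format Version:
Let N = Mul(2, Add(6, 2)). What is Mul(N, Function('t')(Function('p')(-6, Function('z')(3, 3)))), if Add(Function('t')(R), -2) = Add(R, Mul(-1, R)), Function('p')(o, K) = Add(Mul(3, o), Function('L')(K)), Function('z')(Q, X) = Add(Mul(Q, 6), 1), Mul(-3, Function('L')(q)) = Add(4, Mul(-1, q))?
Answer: 32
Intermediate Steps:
Function('L')(q) = Add(Rational(-4, 3), Mul(Rational(1, 3), q)) (Function('L')(q) = Mul(Rational(-1, 3), Add(4, Mul(-1, q))) = Add(Rational(-4, 3), Mul(Rational(1, 3), q)))
Function('z')(Q, X) = Add(1, Mul(6, Q)) (Function('z')(Q, X) = Add(Mul(6, Q), 1) = Add(1, Mul(6, Q)))
Function('p')(o, K) = Add(Rational(-4, 3), Mul(3, o), Mul(Rational(1, 3), K)) (Function('p')(o, K) = Add(Mul(3, o), Add(Rational(-4, 3), Mul(Rational(1, 3), K))) = Add(Rational(-4, 3), Mul(3, o), Mul(Rational(1, 3), K)))
Function('t')(R) = 2 (Function('t')(R) = Add(2, Add(R, Mul(-1, R))) = Add(2, 0) = 2)
N = 16 (N = Mul(2, 8) = 16)
Mul(N, Function('t')(Function('p')(-6, Function('z')(3, 3)))) = Mul(16, 2) = 32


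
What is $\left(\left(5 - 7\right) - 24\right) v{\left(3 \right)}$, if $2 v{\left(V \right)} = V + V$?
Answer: $-78$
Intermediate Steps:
$v{\left(V \right)} = V$ ($v{\left(V \right)} = \frac{V + V}{2} = \frac{2 V}{2} = V$)
$\left(\left(5 - 7\right) - 24\right) v{\left(3 \right)} = \left(\left(5 - 7\right) - 24\right) 3 = \left(-2 - 24\right) 3 = \left(-26\right) 3 = -78$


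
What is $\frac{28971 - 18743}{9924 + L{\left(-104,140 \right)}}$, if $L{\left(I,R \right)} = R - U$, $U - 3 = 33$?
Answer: $\frac{2557}{2507} \approx 1.0199$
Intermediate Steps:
$U = 36$ ($U = 3 + 33 = 36$)
$L{\left(I,R \right)} = -36 + R$ ($L{\left(I,R \right)} = R - 36 = -36 + R$)
$\frac{28971 - 18743}{9924 + L{\left(-104,140 \right)}} = \frac{28971 - 18743}{9924 + \left(-36 + 140\right)} = \frac{10228}{9924 + 104} = \frac{10228}{10028} = 10228 \cdot \frac{1}{10028} = \frac{2557}{2507}$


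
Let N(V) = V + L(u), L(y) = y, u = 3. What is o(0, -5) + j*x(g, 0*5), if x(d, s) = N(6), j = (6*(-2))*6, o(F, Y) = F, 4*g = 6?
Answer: -648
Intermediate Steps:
g = 3/2 (g = (¼)*6 = 3/2 ≈ 1.5000)
j = -72 (j = -12*6 = -72)
N(V) = 3 + V (N(V) = V + 3 = 3 + V)
x(d, s) = 9 (x(d, s) = 3 + 6 = 9)
o(0, -5) + j*x(g, 0*5) = 0 - 72*9 = 0 - 648 = -648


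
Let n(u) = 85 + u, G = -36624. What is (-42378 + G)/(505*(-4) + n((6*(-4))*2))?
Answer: 26334/661 ≈ 39.840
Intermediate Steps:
(-42378 + G)/(505*(-4) + n((6*(-4))*2)) = (-42378 - 36624)/(505*(-4) + (85 + (6*(-4))*2)) = -79002/(-2020 + (85 - 24*2)) = -79002/(-2020 + (85 - 48)) = -79002/(-2020 + 37) = -79002/(-1983) = -79002*(-1/1983) = 26334/661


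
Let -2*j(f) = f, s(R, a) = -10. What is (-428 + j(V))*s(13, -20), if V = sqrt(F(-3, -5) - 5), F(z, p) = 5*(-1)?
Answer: 4280 + 5*I*sqrt(10) ≈ 4280.0 + 15.811*I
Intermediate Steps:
F(z, p) = -5
V = I*sqrt(10) (V = sqrt(-5 - 5) = sqrt(-10) = I*sqrt(10) ≈ 3.1623*I)
j(f) = -f/2
(-428 + j(V))*s(13, -20) = (-428 - I*sqrt(10)/2)*(-10) = 4280 + 5*I*sqrt(10)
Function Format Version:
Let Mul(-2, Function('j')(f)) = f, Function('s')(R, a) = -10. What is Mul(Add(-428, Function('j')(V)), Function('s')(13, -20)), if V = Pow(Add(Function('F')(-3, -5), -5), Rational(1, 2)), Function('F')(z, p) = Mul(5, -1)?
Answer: Add(4280, Mul(5, I, Pow(10, Rational(1, 2)))) ≈ Add(4280.0, Mul(15.811, I))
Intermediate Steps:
Function('F')(z, p) = -5
V = Mul(I, Pow(10, Rational(1, 2))) (V = Pow(Add(-5, -5), Rational(1, 2)) = Pow(-10, Rational(1, 2)) = Mul(I, Pow(10, Rational(1, 2))) ≈ Mul(3.1623, I))
Function('j')(f) = Mul(Rational(-1, 2), f)
Mul(Add(-428, Function('j')(V)), Function('s')(13, -20)) = Mul(Add(-428, Mul(Rational(-1, 2), Mul(I, Pow(10, Rational(1, 2))))), -10) = Mul(Add(-428, Mul(Rational(-1, 2), I, Pow(10, Rational(1, 2)))), -10) = Add(4280, Mul(5, I, Pow(10, Rational(1, 2))))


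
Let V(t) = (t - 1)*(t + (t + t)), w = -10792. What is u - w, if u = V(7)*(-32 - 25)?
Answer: 3610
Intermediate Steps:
V(t) = 3*t*(-1 + t) (V(t) = (-1 + t)*(t + 2*t) = (-1 + t)*(3*t) = 3*t*(-1 + t))
u = -7182 (u = (3*7*(-1 + 7))*(-32 - 25) = (3*7*6)*(-57) = 126*(-57) = -7182)
u - w = -7182 - 1*(-10792) = -7182 + 10792 = 3610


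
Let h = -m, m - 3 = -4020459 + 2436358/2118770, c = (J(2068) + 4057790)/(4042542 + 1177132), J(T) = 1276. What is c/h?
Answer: 2150056817205/11115842704045904897 ≈ 1.9342e-7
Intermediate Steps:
c = 2029533/2609837 (c = (1276 + 4057790)/(4042542 + 1177132) = 4059066/5219674 = 4059066*(1/5219674) = 2029533/2609837 ≈ 0.77765)
m = -4259209561381/1059385 (m = 3 + (-4020459 + 2436358/2118770) = 3 + (-4020459 + 2436358*(1/2118770)) = 3 + (-4020459 + 1218179/1059385) = 3 - 4259212739536/1059385 = -4259209561381/1059385 ≈ -4.0205e+6)
h = 4259209561381/1059385 (h = -1*(-4259209561381/1059385) = 4259209561381/1059385 ≈ 4.0205e+6)
c/h = 2029533/(2609837*(4259209561381/1059385)) = (2029533/2609837)*(1059385/4259209561381) = 2150056817205/11115842704045904897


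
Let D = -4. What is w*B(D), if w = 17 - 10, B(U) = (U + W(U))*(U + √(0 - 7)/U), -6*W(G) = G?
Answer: 280/3 + 35*I*√7/6 ≈ 93.333 + 15.434*I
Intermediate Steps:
W(G) = -G/6
B(U) = 5*U*(U + I*√7/U)/6 (B(U) = (U - U/6)*(U + √(0 - 7)/U) = (5*U/6)*(U + √(-7)/U) = (5*U/6)*(U + (I*√7)/U) = (5*U/6)*(U + I*√7/U) = 5*U*(U + I*√7/U)/6)
w = 7
w*B(D) = 7*((⅚)*(-4)² + 5*I*√7/6) = 7*((⅚)*16 + 5*I*√7/6) = 7*(40/3 + 5*I*√7/6) = 280/3 + 35*I*√7/6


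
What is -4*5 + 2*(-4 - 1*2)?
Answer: -32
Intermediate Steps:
-4*5 + 2*(-4 - 1*2) = -20 + 2*(-4 - 2) = -20 + 2*(-6) = -20 - 12 = -32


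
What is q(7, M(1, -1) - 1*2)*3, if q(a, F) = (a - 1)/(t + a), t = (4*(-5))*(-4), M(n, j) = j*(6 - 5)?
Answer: 6/29 ≈ 0.20690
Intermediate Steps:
M(n, j) = j (M(n, j) = j*1 = j)
t = 80 (t = -20*(-4) = 80)
q(a, F) = (-1 + a)/(80 + a) (q(a, F) = (a - 1)/(80 + a) = (-1 + a)/(80 + a))
q(7, M(1, -1) - 1*2)*3 = ((-1 + 7)/(80 + 7))*3 = (6/87)*3 = ((1/87)*6)*3 = (2/29)*3 = 6/29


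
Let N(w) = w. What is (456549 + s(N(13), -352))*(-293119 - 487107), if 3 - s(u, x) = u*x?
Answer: -359784054928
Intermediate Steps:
s(u, x) = 3 - u*x
(456549 + s(N(13), -352))*(-293119 - 487107) = (456549 + (3 - 1*13*(-352)))*(-293119 - 487107) = (456549 + (3 + 4576))*(-780226) = (456549 + 4579)*(-780226) = 461128*(-780226) = -359784054928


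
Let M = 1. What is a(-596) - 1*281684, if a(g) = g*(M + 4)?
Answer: -284664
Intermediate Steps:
a(g) = 5*g (a(g) = g*(1 + 4) = g*5 = 5*g)
a(-596) - 1*281684 = 5*(-596) - 1*281684 = -2980 - 281684 = -284664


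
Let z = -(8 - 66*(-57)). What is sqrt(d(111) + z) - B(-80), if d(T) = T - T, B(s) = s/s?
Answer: -1 + I*sqrt(3770) ≈ -1.0 + 61.4*I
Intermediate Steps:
B(s) = 1
d(T) = 0
z = -3770 (z = -(8 + 3762) = -1*3770 = -3770)
sqrt(d(111) + z) - B(-80) = sqrt(0 - 3770) - 1*1 = sqrt(-3770) - 1 = I*sqrt(3770) - 1 = -1 + I*sqrt(3770)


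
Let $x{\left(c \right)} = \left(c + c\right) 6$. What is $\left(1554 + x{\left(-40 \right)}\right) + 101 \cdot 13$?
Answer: $2387$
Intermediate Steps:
$x{\left(c \right)} = 12 c$ ($x{\left(c \right)} = 2 c 6 = 12 c$)
$\left(1554 + x{\left(-40 \right)}\right) + 101 \cdot 13 = \left(1554 + 12 \left(-40\right)\right) + 101 \cdot 13 = \left(1554 - 480\right) + 1313 = 1074 + 1313 = 2387$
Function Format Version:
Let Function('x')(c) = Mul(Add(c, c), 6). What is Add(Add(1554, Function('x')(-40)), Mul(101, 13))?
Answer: 2387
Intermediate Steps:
Function('x')(c) = Mul(12, c) (Function('x')(c) = Mul(Mul(2, c), 6) = Mul(12, c))
Add(Add(1554, Function('x')(-40)), Mul(101, 13)) = Add(Add(1554, Mul(12, -40)), Mul(101, 13)) = Add(Add(1554, -480), 1313) = Add(1074, 1313) = 2387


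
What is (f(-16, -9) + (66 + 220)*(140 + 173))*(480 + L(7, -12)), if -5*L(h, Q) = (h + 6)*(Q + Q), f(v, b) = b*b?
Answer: 242992488/5 ≈ 4.8599e+7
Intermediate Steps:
f(v, b) = b²
L(h, Q) = -2*Q*(6 + h)/5 (L(h, Q) = -(h + 6)*(Q + Q)/5 = -(6 + h)*2*Q/5 = -2*Q*(6 + h)/5)
(f(-16, -9) + (66 + 220)*(140 + 173))*(480 + L(7, -12)) = ((-9)² + (66 + 220)*(140 + 173))*(480 - ⅖*(-12)*(6 + 7)) = (81 + 286*313)*(480 - ⅖*(-12)*13) = (81 + 89518)*(480 + 312/5) = 89599*(2712/5) = 242992488/5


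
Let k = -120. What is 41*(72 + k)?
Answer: -1968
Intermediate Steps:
41*(72 + k) = 41*(72 - 120) = 41*(-48) = -1968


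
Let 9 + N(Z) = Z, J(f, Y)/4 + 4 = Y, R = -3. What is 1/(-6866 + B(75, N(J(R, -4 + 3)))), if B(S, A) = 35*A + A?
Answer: -1/7910 ≈ -0.00012642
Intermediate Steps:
J(f, Y) = -16 + 4*Y
N(Z) = -9 + Z
B(S, A) = 36*A
1/(-6866 + B(75, N(J(R, -4 + 3)))) = 1/(-6866 + 36*(-9 + (-16 + 4*(-4 + 3)))) = 1/(-6866 + 36*(-9 + (-16 + 4*(-1)))) = 1/(-6866 + 36*(-9 + (-16 - 4))) = 1/(-6866 + 36*(-9 - 20)) = 1/(-6866 + 36*(-29)) = 1/(-6866 - 1044) = 1/(-7910) = -1/7910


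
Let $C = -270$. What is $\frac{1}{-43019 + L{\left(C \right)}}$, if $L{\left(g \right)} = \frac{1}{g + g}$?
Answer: $- \frac{540}{23230261} \approx -2.3246 \cdot 10^{-5}$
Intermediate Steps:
$L{\left(g \right)} = \frac{1}{2 g}$
$\frac{1}{-43019 + L{\left(C \right)}} = \frac{1}{-43019 + \frac{1}{2 \left(-270\right)}} = \frac{1}{-43019 + \frac{1}{2} \left(- \frac{1}{270}\right)} = \frac{1}{-43019 - \frac{1}{540}} = \frac{1}{- \frac{23230261}{540}} = - \frac{540}{23230261}$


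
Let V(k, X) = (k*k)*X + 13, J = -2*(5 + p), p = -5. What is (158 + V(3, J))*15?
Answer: 2565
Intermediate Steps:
J = 0 (J = -2*(5 - 5) = -2*0 = 0)
V(k, X) = 13 + X*k**2 (V(k, X) = k**2*X + 13 = X*k**2 + 13 = 13 + X*k**2)
(158 + V(3, J))*15 = (158 + (13 + 0*3**2))*15 = (158 + (13 + 0*9))*15 = (158 + (13 + 0))*15 = (158 + 13)*15 = 171*15 = 2565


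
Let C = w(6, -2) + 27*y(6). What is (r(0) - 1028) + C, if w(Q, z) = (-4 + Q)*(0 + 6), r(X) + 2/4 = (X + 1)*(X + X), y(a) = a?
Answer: -1709/2 ≈ -854.50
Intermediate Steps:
r(X) = -½ + 2*X*(1 + X) (r(X) = -½ + (X + 1)*(X + X) = -½ + (1 + X)*(2*X) = -½ + 2*X*(1 + X))
w(Q, z) = -24 + 6*Q (w(Q, z) = (-4 + Q)*6 = -24 + 6*Q)
C = 174 (C = (-24 + 6*6) + 27*6 = (-24 + 36) + 162 = 12 + 162 = 174)
(r(0) - 1028) + C = ((-½ + 2*0 + 2*0²) - 1028) + 174 = ((-½ + 0 + 2*0) - 1028) + 174 = ((-½ + 0 + 0) - 1028) + 174 = (-½ - 1028) + 174 = -2057/2 + 174 = -1709/2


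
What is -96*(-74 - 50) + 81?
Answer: 11985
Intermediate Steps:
-96*(-74 - 50) + 81 = -96*(-124) + 81 = 11904 + 81 = 11985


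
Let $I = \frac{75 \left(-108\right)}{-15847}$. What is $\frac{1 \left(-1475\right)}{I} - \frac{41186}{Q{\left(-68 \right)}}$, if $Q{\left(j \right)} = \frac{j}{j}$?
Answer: $- \frac{14279237}{324} \approx -44072.0$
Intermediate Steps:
$I = \frac{8100}{15847}$ ($I = \left(-8100\right) \left(- \frac{1}{15847}\right) = \frac{8100}{15847} \approx 0.51114$)
$Q{\left(j \right)} = 1$
$\frac{1 \left(-1475\right)}{I} - \frac{41186}{Q{\left(-68 \right)}} = \frac{1 \left(-1475\right)}{\frac{8100}{15847}} - \frac{41186}{1} = \left(-1475\right) \frac{15847}{8100} - 41186 = - \frac{934973}{324} - 41186 = - \frac{14279237}{324}$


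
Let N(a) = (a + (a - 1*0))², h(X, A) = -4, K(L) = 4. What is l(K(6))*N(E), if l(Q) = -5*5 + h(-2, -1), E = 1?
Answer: -116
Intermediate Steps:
N(a) = 4*a² (N(a) = (a + (a + 0))² = (a + a)² = (2*a)² = 4*a²)
l(Q) = -29 (l(Q) = -5*5 - 4 = -25 - 4 = -29)
l(K(6))*N(E) = -116*1² = -116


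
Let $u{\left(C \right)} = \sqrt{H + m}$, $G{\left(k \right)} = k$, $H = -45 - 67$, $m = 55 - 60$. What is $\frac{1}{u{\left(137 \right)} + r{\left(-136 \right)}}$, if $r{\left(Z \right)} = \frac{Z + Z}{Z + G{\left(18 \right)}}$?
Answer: $\frac{8024}{425773} - \frac{10443 i \sqrt{13}}{425773} \approx 0.018846 - 0.088434 i$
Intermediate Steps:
$m = -5$
$H = -112$ ($H = -45 - 67 = -112$)
$u{\left(C \right)} = 3 i \sqrt{13}$ ($u{\left(C \right)} = \sqrt{-112 - 5} = \sqrt{-117} = 3 i \sqrt{13}$)
$r{\left(Z \right)} = \frac{2 Z}{18 + Z}$ ($r{\left(Z \right)} = \frac{Z + Z}{Z + 18} = \frac{2 Z}{18 + Z}$)
$\frac{1}{u{\left(137 \right)} + r{\left(-136 \right)}} = \frac{1}{3 i \sqrt{13} + 2 \left(-136\right) \frac{1}{18 - 136}} = \frac{1}{3 i \sqrt{13} + 2 \left(-136\right) \frac{1}{-118}} = \frac{1}{3 i \sqrt{13} + 2 \left(-136\right) \left(- \frac{1}{118}\right)} = \frac{1}{3 i \sqrt{13} + \frac{136}{59}} = \frac{1}{\frac{136}{59} + 3 i \sqrt{13}}$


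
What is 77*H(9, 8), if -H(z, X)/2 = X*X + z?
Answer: -11242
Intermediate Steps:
H(z, X) = -2*z - 2*X² (H(z, X) = -2*(X*X + z) = -2*(X² + z) = -2*(z + X²) = -2*z - 2*X²)
77*H(9, 8) = 77*(-2*9 - 2*8²) = 77*(-18 - 2*64) = 77*(-18 - 128) = 77*(-146) = -11242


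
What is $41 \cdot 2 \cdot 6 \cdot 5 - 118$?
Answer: $2342$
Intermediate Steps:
$41 \cdot 2 \cdot 6 \cdot 5 - 118 = 41 \cdot 12 \cdot 5 - 118 = 41 \cdot 60 - 118 = 2460 - 118 = 2342$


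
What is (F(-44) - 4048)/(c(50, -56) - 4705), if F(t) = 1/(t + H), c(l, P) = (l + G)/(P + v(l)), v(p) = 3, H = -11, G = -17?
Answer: 11799973/13716890 ≈ 0.86025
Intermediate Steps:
c(l, P) = (-17 + l)/(3 + P) (c(l, P) = (l - 17)/(P + 3) = (-17 + l)/(3 + P))
F(t) = 1/(-11 + t) (F(t) = 1/(t - 11) = 1/(-11 + t))
(F(-44) - 4048)/(c(50, -56) - 4705) = (1/(-11 - 44) - 4048)/((-17 + 50)/(3 - 56) - 4705) = (1/(-55) - 4048)/(33/(-53) - 4705) = (-1/55 - 4048)/(-1/53*33 - 4705) = -222641/(55*(-33/53 - 4705)) = -222641/(55*(-249398/53)) = -222641/55*(-53/249398) = 11799973/13716890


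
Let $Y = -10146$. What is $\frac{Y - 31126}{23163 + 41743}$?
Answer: $- \frac{20636}{32453} \approx -0.63587$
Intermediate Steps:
$\frac{Y - 31126}{23163 + 41743} = \frac{-10146 - 31126}{23163 + 41743} = - \frac{41272}{64906} = \left(-41272\right) \frac{1}{64906} = - \frac{20636}{32453}$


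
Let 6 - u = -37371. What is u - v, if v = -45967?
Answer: 83344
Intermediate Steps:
u = 37377 (u = 6 - 1*(-37371) = 6 + 37371 = 37377)
u - v = 37377 - 1*(-45967) = 37377 + 45967 = 83344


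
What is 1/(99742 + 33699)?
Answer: 1/133441 ≈ 7.4939e-6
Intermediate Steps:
1/(99742 + 33699) = 1/133441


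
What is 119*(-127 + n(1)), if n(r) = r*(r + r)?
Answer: -14875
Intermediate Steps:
n(r) = 2*r² (n(r) = r*(2*r) = 2*r²)
119*(-127 + n(1)) = 119*(-127 + 2*1²) = 119*(-127 + 2*1) = 119*(-127 + 2) = 119*(-125) = -14875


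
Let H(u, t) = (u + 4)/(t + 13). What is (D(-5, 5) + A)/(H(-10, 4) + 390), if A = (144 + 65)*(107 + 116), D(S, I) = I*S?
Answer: 395947/3312 ≈ 119.55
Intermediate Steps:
H(u, t) = (4 + u)/(13 + t)
A = 46607 (A = 209*223 = 46607)
(D(-5, 5) + A)/(H(-10, 4) + 390) = (5*(-5) + 46607)/((4 - 10)/(13 + 4) + 390) = (-25 + 46607)/(-6/17 + 390) = 46582/((1/17)*(-6) + 390) = 46582/(-6/17 + 390) = 46582/(6624/17) = 46582*(17/6624) = 395947/3312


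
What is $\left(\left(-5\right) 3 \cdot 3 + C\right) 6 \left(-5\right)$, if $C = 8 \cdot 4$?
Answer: $390$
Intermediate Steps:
$C = 32$
$\left(\left(-5\right) 3 \cdot 3 + C\right) 6 \left(-5\right) = \left(\left(-5\right) 3 \cdot 3 + 32\right) 6 \left(-5\right) = \left(\left(-15\right) 3 + 32\right) 6 \left(-5\right) = \left(-45 + 32\right) 6 \left(-5\right) = \left(-13\right) 6 \left(-5\right) = \left(-78\right) \left(-5\right) = 390$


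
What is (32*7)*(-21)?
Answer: -4704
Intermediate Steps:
(32*7)*(-21) = 224*(-21) = -4704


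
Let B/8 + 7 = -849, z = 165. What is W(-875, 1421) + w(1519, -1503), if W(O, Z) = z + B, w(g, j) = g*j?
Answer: -2289740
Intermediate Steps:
B = -6848 (B = -56 + 8*(-849) = -56 - 6792 = -6848)
W(O, Z) = -6683 (W(O, Z) = 165 - 6848 = -6683)
W(-875, 1421) + w(1519, -1503) = -6683 + 1519*(-1503) = -6683 - 2283057 = -2289740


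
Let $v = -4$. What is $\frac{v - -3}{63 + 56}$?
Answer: $- \frac{1}{119} \approx -0.0084034$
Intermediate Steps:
$\frac{v - -3}{63 + 56} = \frac{-4 - -3}{63 + 56} = \frac{-4 + 3}{119} = \frac{1}{119} \left(-1\right) = - \frac{1}{119}$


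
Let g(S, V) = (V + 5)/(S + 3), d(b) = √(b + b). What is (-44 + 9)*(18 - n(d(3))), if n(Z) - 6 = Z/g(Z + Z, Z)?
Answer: -6510/19 + 105*√6/19 ≈ -329.09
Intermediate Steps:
d(b) = √2*√b (d(b) = √(2*b) = √2*√b)
g(S, V) = (5 + V)/(3 + S)
n(Z) = 6 + Z*(3 + 2*Z)/(5 + Z) (n(Z) = 6 + Z/(((5 + Z)/(3 + (Z + Z)))) = 6 + Z/(((5 + Z)/(3 + 2*Z))) = 6 + Z*((3 + 2*Z)/(5 + Z)) = 6 + Z*(3 + 2*Z)/(5 + Z))
(-44 + 9)*(18 - n(d(3))) = (-44 + 9)*(18 - (30 + 2*(√2*√3)² + 9*(√2*√3))/(5 + √2*√3)) = -35*(18 - (30 + 2*(√6)² + 9*√6)/(5 + √6)) = -35*(18 - (30 + 2*6 + 9*√6)/(5 + √6)) = -35*(18 - (30 + 12 + 9*√6)/(5 + √6)) = -35*(18 - (42 + 9*√6)/(5 + √6)) = -630 + 35*(42 + 9*√6)/(5 + √6)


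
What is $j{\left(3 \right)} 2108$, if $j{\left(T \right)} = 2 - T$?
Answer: $-2108$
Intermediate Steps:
$j{\left(3 \right)} 2108 = \left(2 - 3\right) 2108 = \left(-1\right) 2108 = -2108$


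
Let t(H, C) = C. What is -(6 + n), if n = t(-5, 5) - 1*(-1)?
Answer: -12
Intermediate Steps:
n = 6 (n = 5 - 1*(-1) = 5 + 1 = 6)
-(6 + n) = -(6 + 6) = -1*12 = -12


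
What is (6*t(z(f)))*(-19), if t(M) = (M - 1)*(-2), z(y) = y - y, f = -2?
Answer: -228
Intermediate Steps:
z(y) = 0
t(M) = 2 - 2*M (t(M) = (-1 + M)*(-2) = 2 - 2*M)
(6*t(z(f)))*(-19) = (6*(2 - 2*0))*(-19) = (6*(2 + 0))*(-19) = (6*2)*(-19) = 12*(-19) = -228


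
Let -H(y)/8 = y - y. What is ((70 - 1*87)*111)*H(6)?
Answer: 0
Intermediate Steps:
H(y) = 0 (H(y) = -8*(y - y) = -8*0 = 0)
((70 - 1*87)*111)*H(6) = ((70 - 1*87)*111)*0 = ((70 - 87)*111)*0 = -17*111*0 = -1887*0 = 0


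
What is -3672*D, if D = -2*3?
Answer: 22032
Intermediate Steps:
D = -6
-3672*D = -3672*(-6) = -918*(-24) = 22032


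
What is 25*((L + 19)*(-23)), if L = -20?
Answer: 575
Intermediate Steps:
25*((L + 19)*(-23)) = 25*((-20 + 19)*(-23)) = 25*(-1*(-23)) = 25*23 = 575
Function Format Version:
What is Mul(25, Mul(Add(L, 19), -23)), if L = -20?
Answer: 575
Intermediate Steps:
Mul(25, Mul(Add(L, 19), -23)) = Mul(25, Mul(Add(-20, 19), -23)) = Mul(25, Mul(-1, -23)) = Mul(25, 23) = 575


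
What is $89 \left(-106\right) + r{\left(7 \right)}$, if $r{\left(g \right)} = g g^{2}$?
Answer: $-9091$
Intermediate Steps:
$r{\left(g \right)} = g^{3}$
$89 \left(-106\right) + r{\left(7 \right)} = 89 \left(-106\right) + 7^{3} = -9434 + 343 = -9091$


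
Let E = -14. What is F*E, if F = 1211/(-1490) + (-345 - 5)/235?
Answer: 1128519/35015 ≈ 32.230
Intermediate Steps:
F = -161217/70030 (F = 1211*(-1/1490) - 350*1/235 = -1211/1490 - 70/47 = -161217/70030 ≈ -2.3021)
F*E = -161217/70030*(-14) = 1128519/35015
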